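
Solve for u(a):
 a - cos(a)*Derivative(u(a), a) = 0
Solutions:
 u(a) = C1 + Integral(a/cos(a), a)


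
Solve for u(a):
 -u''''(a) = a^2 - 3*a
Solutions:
 u(a) = C1 + C2*a + C3*a^2 + C4*a^3 - a^6/360 + a^5/40


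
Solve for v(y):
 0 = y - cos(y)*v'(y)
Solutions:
 v(y) = C1 + Integral(y/cos(y), y)


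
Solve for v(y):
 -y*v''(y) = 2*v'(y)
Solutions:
 v(y) = C1 + C2/y


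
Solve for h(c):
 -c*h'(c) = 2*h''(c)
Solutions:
 h(c) = C1 + C2*erf(c/2)


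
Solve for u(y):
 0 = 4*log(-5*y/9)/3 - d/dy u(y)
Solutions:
 u(y) = C1 + 4*y*log(-y)/3 + 4*y*(-2*log(3) - 1 + log(5))/3


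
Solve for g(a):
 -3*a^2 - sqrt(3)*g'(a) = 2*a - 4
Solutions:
 g(a) = C1 - sqrt(3)*a^3/3 - sqrt(3)*a^2/3 + 4*sqrt(3)*a/3


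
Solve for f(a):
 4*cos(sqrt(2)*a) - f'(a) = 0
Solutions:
 f(a) = C1 + 2*sqrt(2)*sin(sqrt(2)*a)


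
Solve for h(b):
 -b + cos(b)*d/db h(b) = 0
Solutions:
 h(b) = C1 + Integral(b/cos(b), b)


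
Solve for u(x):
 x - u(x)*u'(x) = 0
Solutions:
 u(x) = -sqrt(C1 + x^2)
 u(x) = sqrt(C1 + x^2)


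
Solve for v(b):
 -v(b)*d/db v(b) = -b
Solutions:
 v(b) = -sqrt(C1 + b^2)
 v(b) = sqrt(C1 + b^2)


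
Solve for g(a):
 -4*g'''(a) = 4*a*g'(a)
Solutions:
 g(a) = C1 + Integral(C2*airyai(-a) + C3*airybi(-a), a)


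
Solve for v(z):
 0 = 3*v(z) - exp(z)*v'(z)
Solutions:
 v(z) = C1*exp(-3*exp(-z))


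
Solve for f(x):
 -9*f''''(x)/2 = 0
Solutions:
 f(x) = C1 + C2*x + C3*x^2 + C4*x^3


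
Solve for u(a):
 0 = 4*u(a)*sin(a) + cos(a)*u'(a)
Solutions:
 u(a) = C1*cos(a)^4


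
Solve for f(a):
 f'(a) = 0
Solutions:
 f(a) = C1


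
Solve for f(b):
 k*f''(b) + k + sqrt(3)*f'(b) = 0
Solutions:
 f(b) = C1 + C2*exp(-sqrt(3)*b/k) - sqrt(3)*b*k/3


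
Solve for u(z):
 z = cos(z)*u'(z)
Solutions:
 u(z) = C1 + Integral(z/cos(z), z)


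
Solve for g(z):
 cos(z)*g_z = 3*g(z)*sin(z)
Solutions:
 g(z) = C1/cos(z)^3


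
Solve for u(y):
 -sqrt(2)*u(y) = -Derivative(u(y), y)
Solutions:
 u(y) = C1*exp(sqrt(2)*y)


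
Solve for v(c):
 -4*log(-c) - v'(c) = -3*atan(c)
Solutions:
 v(c) = C1 - 4*c*log(-c) + 3*c*atan(c) + 4*c - 3*log(c^2 + 1)/2


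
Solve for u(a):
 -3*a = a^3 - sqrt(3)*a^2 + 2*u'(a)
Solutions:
 u(a) = C1 - a^4/8 + sqrt(3)*a^3/6 - 3*a^2/4


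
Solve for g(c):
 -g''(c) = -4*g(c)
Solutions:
 g(c) = C1*exp(-2*c) + C2*exp(2*c)


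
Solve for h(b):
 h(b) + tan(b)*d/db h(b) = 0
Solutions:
 h(b) = C1/sin(b)


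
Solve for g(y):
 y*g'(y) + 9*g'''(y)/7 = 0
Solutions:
 g(y) = C1 + Integral(C2*airyai(-21^(1/3)*y/3) + C3*airybi(-21^(1/3)*y/3), y)


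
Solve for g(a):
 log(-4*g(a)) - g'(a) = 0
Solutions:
 -Integral(1/(log(-_y) + 2*log(2)), (_y, g(a))) = C1 - a


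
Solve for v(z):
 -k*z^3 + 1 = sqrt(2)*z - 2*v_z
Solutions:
 v(z) = C1 + k*z^4/8 + sqrt(2)*z^2/4 - z/2


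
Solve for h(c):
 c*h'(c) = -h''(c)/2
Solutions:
 h(c) = C1 + C2*erf(c)


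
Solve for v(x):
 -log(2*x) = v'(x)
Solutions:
 v(x) = C1 - x*log(x) - x*log(2) + x


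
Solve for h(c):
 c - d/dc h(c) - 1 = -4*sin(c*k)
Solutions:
 h(c) = C1 + c^2/2 - c - 4*cos(c*k)/k


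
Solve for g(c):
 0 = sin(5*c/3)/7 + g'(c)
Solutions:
 g(c) = C1 + 3*cos(5*c/3)/35


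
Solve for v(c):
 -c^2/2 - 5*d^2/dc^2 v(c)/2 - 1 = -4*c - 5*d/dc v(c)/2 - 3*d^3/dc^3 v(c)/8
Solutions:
 v(c) = C1 + C2*exp(2*c*(5 - sqrt(10))/3) + C3*exp(2*c*(sqrt(10) + 5)/3) + c^3/15 - 3*c^2/5 - 43*c/50


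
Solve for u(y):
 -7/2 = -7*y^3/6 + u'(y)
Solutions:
 u(y) = C1 + 7*y^4/24 - 7*y/2


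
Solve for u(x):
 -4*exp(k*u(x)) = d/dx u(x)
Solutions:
 u(x) = Piecewise((log(1/(C1*k + 4*k*x))/k, Ne(k, 0)), (nan, True))
 u(x) = Piecewise((C1 - 4*x, Eq(k, 0)), (nan, True))


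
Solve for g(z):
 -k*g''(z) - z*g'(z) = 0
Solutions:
 g(z) = C1 + C2*sqrt(k)*erf(sqrt(2)*z*sqrt(1/k)/2)


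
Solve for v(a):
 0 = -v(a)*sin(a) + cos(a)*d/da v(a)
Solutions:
 v(a) = C1/cos(a)


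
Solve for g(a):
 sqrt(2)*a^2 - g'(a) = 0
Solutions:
 g(a) = C1 + sqrt(2)*a^3/3


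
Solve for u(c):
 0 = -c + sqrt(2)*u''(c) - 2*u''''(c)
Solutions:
 u(c) = C1 + C2*c + C3*exp(-2^(3/4)*c/2) + C4*exp(2^(3/4)*c/2) + sqrt(2)*c^3/12


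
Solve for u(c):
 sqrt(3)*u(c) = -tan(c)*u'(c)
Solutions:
 u(c) = C1/sin(c)^(sqrt(3))


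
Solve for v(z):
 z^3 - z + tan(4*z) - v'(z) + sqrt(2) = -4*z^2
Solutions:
 v(z) = C1 + z^4/4 + 4*z^3/3 - z^2/2 + sqrt(2)*z - log(cos(4*z))/4


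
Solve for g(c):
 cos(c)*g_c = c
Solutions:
 g(c) = C1 + Integral(c/cos(c), c)


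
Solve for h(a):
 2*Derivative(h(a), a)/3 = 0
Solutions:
 h(a) = C1


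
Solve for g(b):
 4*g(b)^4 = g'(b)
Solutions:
 g(b) = (-1/(C1 + 12*b))^(1/3)
 g(b) = (-1/(C1 + 4*b))^(1/3)*(-3^(2/3) - 3*3^(1/6)*I)/6
 g(b) = (-1/(C1 + 4*b))^(1/3)*(-3^(2/3) + 3*3^(1/6)*I)/6


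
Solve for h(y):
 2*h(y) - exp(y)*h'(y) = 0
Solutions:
 h(y) = C1*exp(-2*exp(-y))


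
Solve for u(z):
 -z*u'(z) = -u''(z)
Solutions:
 u(z) = C1 + C2*erfi(sqrt(2)*z/2)


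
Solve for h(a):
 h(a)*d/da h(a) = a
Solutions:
 h(a) = -sqrt(C1 + a^2)
 h(a) = sqrt(C1 + a^2)


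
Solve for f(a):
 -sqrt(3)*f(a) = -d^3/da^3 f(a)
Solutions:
 f(a) = C3*exp(3^(1/6)*a) + (C1*sin(3^(2/3)*a/2) + C2*cos(3^(2/3)*a/2))*exp(-3^(1/6)*a/2)


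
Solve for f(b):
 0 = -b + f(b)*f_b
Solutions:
 f(b) = -sqrt(C1 + b^2)
 f(b) = sqrt(C1 + b^2)


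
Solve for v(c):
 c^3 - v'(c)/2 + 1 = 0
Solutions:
 v(c) = C1 + c^4/2 + 2*c


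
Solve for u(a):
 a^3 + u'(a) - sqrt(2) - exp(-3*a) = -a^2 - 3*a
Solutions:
 u(a) = C1 - a^4/4 - a^3/3 - 3*a^2/2 + sqrt(2)*a - exp(-3*a)/3


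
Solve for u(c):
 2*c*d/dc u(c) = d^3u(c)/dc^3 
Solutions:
 u(c) = C1 + Integral(C2*airyai(2^(1/3)*c) + C3*airybi(2^(1/3)*c), c)


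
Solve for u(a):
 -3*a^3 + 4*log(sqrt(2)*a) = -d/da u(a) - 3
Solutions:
 u(a) = C1 + 3*a^4/4 - 4*a*log(a) - a*log(4) + a


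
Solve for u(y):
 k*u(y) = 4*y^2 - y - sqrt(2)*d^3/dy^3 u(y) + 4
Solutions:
 u(y) = C1*exp(2^(5/6)*y*(-k)^(1/3)/2) + C2*exp(2^(5/6)*y*(-k)^(1/3)*(-1 + sqrt(3)*I)/4) + C3*exp(-2^(5/6)*y*(-k)^(1/3)*(1 + sqrt(3)*I)/4) + 4*y^2/k - y/k + 4/k


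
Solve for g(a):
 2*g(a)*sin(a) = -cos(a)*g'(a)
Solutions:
 g(a) = C1*cos(a)^2


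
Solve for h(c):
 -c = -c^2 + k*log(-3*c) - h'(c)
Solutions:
 h(c) = C1 - c^3/3 + c^2/2 + c*k*log(-c) + c*k*(-1 + log(3))


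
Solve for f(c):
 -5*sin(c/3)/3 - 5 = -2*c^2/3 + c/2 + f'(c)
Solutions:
 f(c) = C1 + 2*c^3/9 - c^2/4 - 5*c + 5*cos(c/3)


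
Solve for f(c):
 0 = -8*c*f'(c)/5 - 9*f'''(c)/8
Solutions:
 f(c) = C1 + Integral(C2*airyai(-4*75^(1/3)*c/15) + C3*airybi(-4*75^(1/3)*c/15), c)


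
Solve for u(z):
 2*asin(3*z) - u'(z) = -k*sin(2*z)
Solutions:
 u(z) = C1 - k*cos(2*z)/2 + 2*z*asin(3*z) + 2*sqrt(1 - 9*z^2)/3


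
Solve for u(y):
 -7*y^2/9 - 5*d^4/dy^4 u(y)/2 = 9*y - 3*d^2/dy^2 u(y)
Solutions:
 u(y) = C1 + C2*y + C3*exp(-sqrt(30)*y/5) + C4*exp(sqrt(30)*y/5) + 7*y^4/324 + y^3/2 + 35*y^2/162


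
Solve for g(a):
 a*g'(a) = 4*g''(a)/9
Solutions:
 g(a) = C1 + C2*erfi(3*sqrt(2)*a/4)


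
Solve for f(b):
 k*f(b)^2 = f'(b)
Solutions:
 f(b) = -1/(C1 + b*k)


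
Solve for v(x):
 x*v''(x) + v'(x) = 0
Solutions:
 v(x) = C1 + C2*log(x)


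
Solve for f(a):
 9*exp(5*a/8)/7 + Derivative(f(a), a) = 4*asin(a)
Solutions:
 f(a) = C1 + 4*a*asin(a) + 4*sqrt(1 - a^2) - 72*exp(5*a/8)/35


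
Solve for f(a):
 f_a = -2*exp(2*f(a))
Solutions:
 f(a) = log(-sqrt(-1/(C1 - 2*a))) - log(2)/2
 f(a) = log(-1/(C1 - 2*a))/2 - log(2)/2


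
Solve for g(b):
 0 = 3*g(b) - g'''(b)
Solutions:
 g(b) = C3*exp(3^(1/3)*b) + (C1*sin(3^(5/6)*b/2) + C2*cos(3^(5/6)*b/2))*exp(-3^(1/3)*b/2)


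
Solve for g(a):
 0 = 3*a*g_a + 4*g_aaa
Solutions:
 g(a) = C1 + Integral(C2*airyai(-6^(1/3)*a/2) + C3*airybi(-6^(1/3)*a/2), a)


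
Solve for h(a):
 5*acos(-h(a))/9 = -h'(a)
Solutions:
 Integral(1/acos(-_y), (_y, h(a))) = C1 - 5*a/9


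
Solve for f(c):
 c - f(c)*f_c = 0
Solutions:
 f(c) = -sqrt(C1 + c^2)
 f(c) = sqrt(C1 + c^2)


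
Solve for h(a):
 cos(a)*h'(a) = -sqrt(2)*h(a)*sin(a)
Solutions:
 h(a) = C1*cos(a)^(sqrt(2))


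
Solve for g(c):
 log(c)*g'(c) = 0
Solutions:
 g(c) = C1


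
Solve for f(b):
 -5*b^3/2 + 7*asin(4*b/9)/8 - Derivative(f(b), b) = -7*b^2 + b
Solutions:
 f(b) = C1 - 5*b^4/8 + 7*b^3/3 - b^2/2 + 7*b*asin(4*b/9)/8 + 7*sqrt(81 - 16*b^2)/32


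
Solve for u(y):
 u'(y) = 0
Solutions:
 u(y) = C1


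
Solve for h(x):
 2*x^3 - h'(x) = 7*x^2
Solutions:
 h(x) = C1 + x^4/2 - 7*x^3/3


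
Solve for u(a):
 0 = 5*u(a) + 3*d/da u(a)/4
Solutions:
 u(a) = C1*exp(-20*a/3)


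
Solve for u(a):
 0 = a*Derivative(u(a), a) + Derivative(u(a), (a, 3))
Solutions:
 u(a) = C1 + Integral(C2*airyai(-a) + C3*airybi(-a), a)


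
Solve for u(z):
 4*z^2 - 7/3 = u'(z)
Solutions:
 u(z) = C1 + 4*z^3/3 - 7*z/3


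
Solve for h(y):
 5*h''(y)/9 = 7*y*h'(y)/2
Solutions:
 h(y) = C1 + C2*erfi(3*sqrt(35)*y/10)


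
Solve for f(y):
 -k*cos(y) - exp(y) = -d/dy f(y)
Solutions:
 f(y) = C1 + k*sin(y) + exp(y)


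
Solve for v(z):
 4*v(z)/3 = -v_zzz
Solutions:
 v(z) = C3*exp(-6^(2/3)*z/3) + (C1*sin(2^(2/3)*3^(1/6)*z/2) + C2*cos(2^(2/3)*3^(1/6)*z/2))*exp(6^(2/3)*z/6)


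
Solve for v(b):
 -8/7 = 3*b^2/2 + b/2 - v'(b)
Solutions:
 v(b) = C1 + b^3/2 + b^2/4 + 8*b/7


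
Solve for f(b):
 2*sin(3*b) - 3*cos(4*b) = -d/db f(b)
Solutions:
 f(b) = C1 + 3*sin(4*b)/4 + 2*cos(3*b)/3


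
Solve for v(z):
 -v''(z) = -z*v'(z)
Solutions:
 v(z) = C1 + C2*erfi(sqrt(2)*z/2)


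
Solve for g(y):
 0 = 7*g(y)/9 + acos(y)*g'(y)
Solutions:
 g(y) = C1*exp(-7*Integral(1/acos(y), y)/9)


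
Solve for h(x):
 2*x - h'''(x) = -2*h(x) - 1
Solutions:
 h(x) = C3*exp(2^(1/3)*x) - x + (C1*sin(2^(1/3)*sqrt(3)*x/2) + C2*cos(2^(1/3)*sqrt(3)*x/2))*exp(-2^(1/3)*x/2) - 1/2


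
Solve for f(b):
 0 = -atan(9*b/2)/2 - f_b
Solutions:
 f(b) = C1 - b*atan(9*b/2)/2 + log(81*b^2 + 4)/18


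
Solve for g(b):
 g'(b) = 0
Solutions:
 g(b) = C1


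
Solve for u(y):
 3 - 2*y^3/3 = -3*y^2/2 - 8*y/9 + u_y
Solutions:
 u(y) = C1 - y^4/6 + y^3/2 + 4*y^2/9 + 3*y


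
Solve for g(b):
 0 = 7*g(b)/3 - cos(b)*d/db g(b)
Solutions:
 g(b) = C1*(sin(b) + 1)^(7/6)/(sin(b) - 1)^(7/6)


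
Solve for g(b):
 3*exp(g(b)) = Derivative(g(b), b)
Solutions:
 g(b) = log(-1/(C1 + 3*b))


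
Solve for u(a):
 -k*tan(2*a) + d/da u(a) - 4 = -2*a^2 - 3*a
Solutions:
 u(a) = C1 - 2*a^3/3 - 3*a^2/2 + 4*a - k*log(cos(2*a))/2


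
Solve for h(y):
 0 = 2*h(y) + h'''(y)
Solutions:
 h(y) = C3*exp(-2^(1/3)*y) + (C1*sin(2^(1/3)*sqrt(3)*y/2) + C2*cos(2^(1/3)*sqrt(3)*y/2))*exp(2^(1/3)*y/2)


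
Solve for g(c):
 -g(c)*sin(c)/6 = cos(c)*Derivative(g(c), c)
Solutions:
 g(c) = C1*cos(c)^(1/6)


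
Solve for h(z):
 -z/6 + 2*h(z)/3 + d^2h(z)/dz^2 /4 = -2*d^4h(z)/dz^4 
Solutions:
 h(z) = z/4 + (C1*sin(3^(3/4)*z*cos(atan(sqrt(759)/3)/2)/3) + C2*cos(3^(3/4)*z*cos(atan(sqrt(759)/3)/2)/3))*exp(-3^(3/4)*z*sin(atan(sqrt(759)/3)/2)/3) + (C3*sin(3^(3/4)*z*cos(atan(sqrt(759)/3)/2)/3) + C4*cos(3^(3/4)*z*cos(atan(sqrt(759)/3)/2)/3))*exp(3^(3/4)*z*sin(atan(sqrt(759)/3)/2)/3)


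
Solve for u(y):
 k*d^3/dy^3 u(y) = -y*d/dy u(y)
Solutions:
 u(y) = C1 + Integral(C2*airyai(y*(-1/k)^(1/3)) + C3*airybi(y*(-1/k)^(1/3)), y)


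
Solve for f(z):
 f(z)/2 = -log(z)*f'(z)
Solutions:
 f(z) = C1*exp(-li(z)/2)


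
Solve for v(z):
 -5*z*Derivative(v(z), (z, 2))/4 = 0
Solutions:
 v(z) = C1 + C2*z


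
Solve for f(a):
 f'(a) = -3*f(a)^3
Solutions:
 f(a) = -sqrt(2)*sqrt(-1/(C1 - 3*a))/2
 f(a) = sqrt(2)*sqrt(-1/(C1 - 3*a))/2


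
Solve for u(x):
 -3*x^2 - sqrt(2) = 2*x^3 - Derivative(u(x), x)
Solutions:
 u(x) = C1 + x^4/2 + x^3 + sqrt(2)*x


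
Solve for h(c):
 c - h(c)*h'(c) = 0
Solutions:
 h(c) = -sqrt(C1 + c^2)
 h(c) = sqrt(C1 + c^2)


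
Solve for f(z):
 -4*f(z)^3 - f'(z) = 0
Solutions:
 f(z) = -sqrt(2)*sqrt(-1/(C1 - 4*z))/2
 f(z) = sqrt(2)*sqrt(-1/(C1 - 4*z))/2


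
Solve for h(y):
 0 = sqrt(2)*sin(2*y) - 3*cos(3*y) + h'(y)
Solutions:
 h(y) = C1 + sin(3*y) + sqrt(2)*cos(2*y)/2


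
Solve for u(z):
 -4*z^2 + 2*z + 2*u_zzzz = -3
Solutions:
 u(z) = C1 + C2*z + C3*z^2 + C4*z^3 + z^6/180 - z^5/120 - z^4/16


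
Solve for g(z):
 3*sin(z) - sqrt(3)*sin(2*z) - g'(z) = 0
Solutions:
 g(z) = C1 - 3*cos(z) + sqrt(3)*cos(2*z)/2


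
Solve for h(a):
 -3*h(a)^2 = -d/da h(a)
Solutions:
 h(a) = -1/(C1 + 3*a)


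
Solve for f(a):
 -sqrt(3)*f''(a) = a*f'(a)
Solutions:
 f(a) = C1 + C2*erf(sqrt(2)*3^(3/4)*a/6)


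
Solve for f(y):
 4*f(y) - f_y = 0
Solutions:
 f(y) = C1*exp(4*y)


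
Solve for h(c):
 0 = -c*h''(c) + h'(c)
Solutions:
 h(c) = C1 + C2*c^2


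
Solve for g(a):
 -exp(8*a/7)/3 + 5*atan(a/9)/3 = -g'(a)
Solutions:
 g(a) = C1 - 5*a*atan(a/9)/3 + 7*exp(8*a/7)/24 + 15*log(a^2 + 81)/2


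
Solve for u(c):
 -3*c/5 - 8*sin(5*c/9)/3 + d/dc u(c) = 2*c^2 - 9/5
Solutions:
 u(c) = C1 + 2*c^3/3 + 3*c^2/10 - 9*c/5 - 24*cos(5*c/9)/5


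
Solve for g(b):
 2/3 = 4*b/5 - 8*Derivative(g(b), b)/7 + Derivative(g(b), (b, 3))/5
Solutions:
 g(b) = C1 + C2*exp(-2*sqrt(70)*b/7) + C3*exp(2*sqrt(70)*b/7) + 7*b^2/20 - 7*b/12


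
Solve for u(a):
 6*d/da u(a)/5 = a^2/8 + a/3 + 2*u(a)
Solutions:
 u(a) = C1*exp(5*a/3) - a^2/16 - 29*a/120 - 29/200


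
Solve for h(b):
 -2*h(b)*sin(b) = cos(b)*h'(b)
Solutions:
 h(b) = C1*cos(b)^2


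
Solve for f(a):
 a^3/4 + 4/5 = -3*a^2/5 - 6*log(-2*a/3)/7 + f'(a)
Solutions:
 f(a) = C1 + a^4/16 + a^3/5 + 6*a*log(-a)/7 + 2*a*(-15*log(3) - 1 + 15*log(2))/35


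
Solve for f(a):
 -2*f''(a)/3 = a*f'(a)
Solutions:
 f(a) = C1 + C2*erf(sqrt(3)*a/2)


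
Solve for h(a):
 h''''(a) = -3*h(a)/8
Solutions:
 h(a) = (C1*sin(2^(3/4)*3^(1/4)*a/4) + C2*cos(2^(3/4)*3^(1/4)*a/4))*exp(-2^(3/4)*3^(1/4)*a/4) + (C3*sin(2^(3/4)*3^(1/4)*a/4) + C4*cos(2^(3/4)*3^(1/4)*a/4))*exp(2^(3/4)*3^(1/4)*a/4)


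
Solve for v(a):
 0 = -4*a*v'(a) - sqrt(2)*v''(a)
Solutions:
 v(a) = C1 + C2*erf(2^(1/4)*a)


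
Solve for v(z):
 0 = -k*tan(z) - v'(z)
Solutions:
 v(z) = C1 + k*log(cos(z))


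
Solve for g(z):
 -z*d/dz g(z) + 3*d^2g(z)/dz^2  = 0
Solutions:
 g(z) = C1 + C2*erfi(sqrt(6)*z/6)


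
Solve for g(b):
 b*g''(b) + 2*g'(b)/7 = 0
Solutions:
 g(b) = C1 + C2*b^(5/7)


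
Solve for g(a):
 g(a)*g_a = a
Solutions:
 g(a) = -sqrt(C1 + a^2)
 g(a) = sqrt(C1 + a^2)


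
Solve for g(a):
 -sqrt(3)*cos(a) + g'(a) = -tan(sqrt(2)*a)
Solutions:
 g(a) = C1 + sqrt(2)*log(cos(sqrt(2)*a))/2 + sqrt(3)*sin(a)


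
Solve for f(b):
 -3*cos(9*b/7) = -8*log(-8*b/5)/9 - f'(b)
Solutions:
 f(b) = C1 - 8*b*log(-b)/9 - 8*b*log(2)/3 + 8*b/9 + 8*b*log(5)/9 + 7*sin(9*b/7)/3


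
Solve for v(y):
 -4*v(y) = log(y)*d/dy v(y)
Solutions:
 v(y) = C1*exp(-4*li(y))


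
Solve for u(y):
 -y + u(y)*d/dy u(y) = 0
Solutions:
 u(y) = -sqrt(C1 + y^2)
 u(y) = sqrt(C1 + y^2)


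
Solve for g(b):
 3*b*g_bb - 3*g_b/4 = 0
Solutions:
 g(b) = C1 + C2*b^(5/4)


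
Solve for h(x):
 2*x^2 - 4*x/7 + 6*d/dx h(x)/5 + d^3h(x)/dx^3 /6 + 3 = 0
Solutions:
 h(x) = C1 + C2*sin(6*sqrt(5)*x/5) + C3*cos(6*sqrt(5)*x/5) - 5*x^3/9 + 5*x^2/21 - 55*x/27


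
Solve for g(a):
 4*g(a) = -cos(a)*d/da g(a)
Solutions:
 g(a) = C1*(sin(a)^2 - 2*sin(a) + 1)/(sin(a)^2 + 2*sin(a) + 1)


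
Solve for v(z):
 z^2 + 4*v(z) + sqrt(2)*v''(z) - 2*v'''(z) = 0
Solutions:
 v(z) = C1*exp(z*(-18*(sqrt(2)/108 + 1 + sqrt(2)*sqrt(-1 + (sqrt(2) + 108)^2/2)/108)^(1/3) - 1/(sqrt(2)/108 + 1 + sqrt(2)*sqrt(-1 + (sqrt(2) + 108)^2/2)/108)^(1/3) + 6*sqrt(2))/36)*sin(sqrt(3)*z*(-18*(sqrt(2)/108 + 1 + sqrt(2)*sqrt(-1 + 1458*(-2 - sqrt(2)/54)^2)/108)^(1/3) + (sqrt(2)/108 + 1 + sqrt(2)*sqrt(-1 + 1458*(-2 - sqrt(2)/54)^2)/108)^(-1/3))/36) + C2*exp(z*(-18*(sqrt(2)/108 + 1 + sqrt(2)*sqrt(-1 + (sqrt(2) + 108)^2/2)/108)^(1/3) - 1/(sqrt(2)/108 + 1 + sqrt(2)*sqrt(-1 + (sqrt(2) + 108)^2/2)/108)^(1/3) + 6*sqrt(2))/36)*cos(sqrt(3)*z*(-18*(sqrt(2)/108 + 1 + sqrt(2)*sqrt(-1 + 1458*(-2 - sqrt(2)/54)^2)/108)^(1/3) + (sqrt(2)/108 + 1 + sqrt(2)*sqrt(-1 + 1458*(-2 - sqrt(2)/54)^2)/108)^(-1/3))/36) + C3*exp(z*(1/(18*(sqrt(2)/108 + 1 + sqrt(2)*sqrt(-1 + (sqrt(2) + 108)^2/2)/108)^(1/3)) + sqrt(2)/6 + (sqrt(2)/108 + 1 + sqrt(2)*sqrt(-1 + (sqrt(2) + 108)^2/2)/108)^(1/3))) - z^2/4 + sqrt(2)/8


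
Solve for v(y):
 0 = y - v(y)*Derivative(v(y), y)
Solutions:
 v(y) = -sqrt(C1 + y^2)
 v(y) = sqrt(C1 + y^2)


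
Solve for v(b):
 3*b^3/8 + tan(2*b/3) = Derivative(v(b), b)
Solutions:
 v(b) = C1 + 3*b^4/32 - 3*log(cos(2*b/3))/2


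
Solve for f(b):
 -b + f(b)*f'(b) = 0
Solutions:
 f(b) = -sqrt(C1 + b^2)
 f(b) = sqrt(C1 + b^2)


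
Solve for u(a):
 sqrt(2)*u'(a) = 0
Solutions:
 u(a) = C1


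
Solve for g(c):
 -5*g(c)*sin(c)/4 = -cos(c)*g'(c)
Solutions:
 g(c) = C1/cos(c)^(5/4)


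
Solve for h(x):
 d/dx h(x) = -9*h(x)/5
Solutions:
 h(x) = C1*exp(-9*x/5)


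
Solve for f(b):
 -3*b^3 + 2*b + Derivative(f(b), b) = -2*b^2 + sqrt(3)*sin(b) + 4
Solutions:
 f(b) = C1 + 3*b^4/4 - 2*b^3/3 - b^2 + 4*b - sqrt(3)*cos(b)


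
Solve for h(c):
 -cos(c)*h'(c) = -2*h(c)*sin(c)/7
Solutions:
 h(c) = C1/cos(c)^(2/7)


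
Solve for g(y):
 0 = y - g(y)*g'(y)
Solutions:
 g(y) = -sqrt(C1 + y^2)
 g(y) = sqrt(C1 + y^2)


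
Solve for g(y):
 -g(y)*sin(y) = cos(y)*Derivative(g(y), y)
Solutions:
 g(y) = C1*cos(y)


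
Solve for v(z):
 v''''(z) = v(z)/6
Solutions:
 v(z) = C1*exp(-6^(3/4)*z/6) + C2*exp(6^(3/4)*z/6) + C3*sin(6^(3/4)*z/6) + C4*cos(6^(3/4)*z/6)


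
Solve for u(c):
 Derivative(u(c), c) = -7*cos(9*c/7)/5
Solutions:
 u(c) = C1 - 49*sin(9*c/7)/45


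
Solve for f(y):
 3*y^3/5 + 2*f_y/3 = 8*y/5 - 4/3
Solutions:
 f(y) = C1 - 9*y^4/40 + 6*y^2/5 - 2*y


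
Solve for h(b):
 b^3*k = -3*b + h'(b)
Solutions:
 h(b) = C1 + b^4*k/4 + 3*b^2/2


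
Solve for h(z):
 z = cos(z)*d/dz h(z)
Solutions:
 h(z) = C1 + Integral(z/cos(z), z)


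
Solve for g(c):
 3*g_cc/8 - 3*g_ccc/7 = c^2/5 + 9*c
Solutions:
 g(c) = C1 + C2*c + C3*exp(7*c/8) + 2*c^4/45 + 1324*c^3/315 + 10592*c^2/735


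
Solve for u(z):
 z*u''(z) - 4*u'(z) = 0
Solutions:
 u(z) = C1 + C2*z^5


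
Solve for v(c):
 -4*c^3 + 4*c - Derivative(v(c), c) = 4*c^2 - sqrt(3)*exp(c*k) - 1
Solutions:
 v(c) = C1 - c^4 - 4*c^3/3 + 2*c^2 + c + sqrt(3)*exp(c*k)/k


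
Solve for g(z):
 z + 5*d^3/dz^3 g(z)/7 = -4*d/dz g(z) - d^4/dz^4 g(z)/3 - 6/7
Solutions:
 g(z) = C1 + C2*exp(z*(-10 + 25/(14*sqrt(24234) + 2183)^(1/3) + (14*sqrt(24234) + 2183)^(1/3))/14)*sin(sqrt(3)*z*(-(14*sqrt(24234) + 2183)^(1/3) + 25/(14*sqrt(24234) + 2183)^(1/3))/14) + C3*exp(z*(-10 + 25/(14*sqrt(24234) + 2183)^(1/3) + (14*sqrt(24234) + 2183)^(1/3))/14)*cos(sqrt(3)*z*(-(14*sqrt(24234) + 2183)^(1/3) + 25/(14*sqrt(24234) + 2183)^(1/3))/14) + C4*exp(-z*(25/(14*sqrt(24234) + 2183)^(1/3) + 5 + (14*sqrt(24234) + 2183)^(1/3))/7) - z^2/8 - 3*z/14


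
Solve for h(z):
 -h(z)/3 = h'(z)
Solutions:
 h(z) = C1*exp(-z/3)


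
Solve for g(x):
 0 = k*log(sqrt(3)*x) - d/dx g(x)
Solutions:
 g(x) = C1 + k*x*log(x) - k*x + k*x*log(3)/2


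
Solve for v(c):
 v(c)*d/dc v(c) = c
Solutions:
 v(c) = -sqrt(C1 + c^2)
 v(c) = sqrt(C1 + c^2)


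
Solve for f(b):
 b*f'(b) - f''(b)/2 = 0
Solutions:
 f(b) = C1 + C2*erfi(b)


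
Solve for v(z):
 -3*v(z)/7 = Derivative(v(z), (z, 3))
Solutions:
 v(z) = C3*exp(-3^(1/3)*7^(2/3)*z/7) + (C1*sin(3^(5/6)*7^(2/3)*z/14) + C2*cos(3^(5/6)*7^(2/3)*z/14))*exp(3^(1/3)*7^(2/3)*z/14)


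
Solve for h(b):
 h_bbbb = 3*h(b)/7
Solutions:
 h(b) = C1*exp(-3^(1/4)*7^(3/4)*b/7) + C2*exp(3^(1/4)*7^(3/4)*b/7) + C3*sin(3^(1/4)*7^(3/4)*b/7) + C4*cos(3^(1/4)*7^(3/4)*b/7)


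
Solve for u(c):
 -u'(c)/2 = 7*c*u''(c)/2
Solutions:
 u(c) = C1 + C2*c^(6/7)


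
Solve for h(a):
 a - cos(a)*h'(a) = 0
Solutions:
 h(a) = C1 + Integral(a/cos(a), a)


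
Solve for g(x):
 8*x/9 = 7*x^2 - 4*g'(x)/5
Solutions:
 g(x) = C1 + 35*x^3/12 - 5*x^2/9


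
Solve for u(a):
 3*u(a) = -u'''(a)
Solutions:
 u(a) = C3*exp(-3^(1/3)*a) + (C1*sin(3^(5/6)*a/2) + C2*cos(3^(5/6)*a/2))*exp(3^(1/3)*a/2)


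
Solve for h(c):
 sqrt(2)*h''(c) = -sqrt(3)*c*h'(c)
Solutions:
 h(c) = C1 + C2*erf(6^(1/4)*c/2)


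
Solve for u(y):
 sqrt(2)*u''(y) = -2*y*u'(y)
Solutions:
 u(y) = C1 + C2*erf(2^(3/4)*y/2)


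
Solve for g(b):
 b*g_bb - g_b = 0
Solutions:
 g(b) = C1 + C2*b^2


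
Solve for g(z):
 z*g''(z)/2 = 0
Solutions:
 g(z) = C1 + C2*z


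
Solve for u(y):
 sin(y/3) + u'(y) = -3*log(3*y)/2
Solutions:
 u(y) = C1 - 3*y*log(y)/2 - 3*y*log(3)/2 + 3*y/2 + 3*cos(y/3)


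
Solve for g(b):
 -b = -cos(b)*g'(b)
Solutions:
 g(b) = C1 + Integral(b/cos(b), b)


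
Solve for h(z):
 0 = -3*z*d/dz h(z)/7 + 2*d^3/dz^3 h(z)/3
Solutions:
 h(z) = C1 + Integral(C2*airyai(42^(2/3)*z/14) + C3*airybi(42^(2/3)*z/14), z)


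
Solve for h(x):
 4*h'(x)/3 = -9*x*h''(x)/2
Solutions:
 h(x) = C1 + C2*x^(19/27)


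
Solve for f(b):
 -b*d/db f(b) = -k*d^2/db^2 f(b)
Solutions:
 f(b) = C1 + C2*erf(sqrt(2)*b*sqrt(-1/k)/2)/sqrt(-1/k)


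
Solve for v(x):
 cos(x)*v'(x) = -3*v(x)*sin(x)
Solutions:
 v(x) = C1*cos(x)^3


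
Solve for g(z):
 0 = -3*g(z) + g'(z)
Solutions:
 g(z) = C1*exp(3*z)


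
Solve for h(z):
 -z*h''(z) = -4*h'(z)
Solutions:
 h(z) = C1 + C2*z^5


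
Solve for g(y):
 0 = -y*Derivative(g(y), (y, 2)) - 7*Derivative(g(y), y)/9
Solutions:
 g(y) = C1 + C2*y^(2/9)


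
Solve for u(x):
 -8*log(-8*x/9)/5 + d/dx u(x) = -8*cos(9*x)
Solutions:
 u(x) = C1 + 8*x*log(-x)/5 - 4*x*log(3) - 8*x/5 + 4*x*log(6)/5 + 4*x*log(2) - 8*sin(9*x)/9


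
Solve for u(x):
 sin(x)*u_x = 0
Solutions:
 u(x) = C1


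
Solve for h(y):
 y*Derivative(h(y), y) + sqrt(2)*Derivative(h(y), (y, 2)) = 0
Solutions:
 h(y) = C1 + C2*erf(2^(1/4)*y/2)


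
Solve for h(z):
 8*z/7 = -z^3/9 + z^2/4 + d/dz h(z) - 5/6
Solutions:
 h(z) = C1 + z^4/36 - z^3/12 + 4*z^2/7 + 5*z/6


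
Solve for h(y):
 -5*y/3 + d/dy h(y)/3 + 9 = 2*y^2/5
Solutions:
 h(y) = C1 + 2*y^3/5 + 5*y^2/2 - 27*y


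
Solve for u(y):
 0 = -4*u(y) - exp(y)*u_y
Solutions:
 u(y) = C1*exp(4*exp(-y))


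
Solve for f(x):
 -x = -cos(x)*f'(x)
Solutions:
 f(x) = C1 + Integral(x/cos(x), x)


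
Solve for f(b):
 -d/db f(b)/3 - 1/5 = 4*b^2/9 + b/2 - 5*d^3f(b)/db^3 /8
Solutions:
 f(b) = C1 + C2*exp(-2*sqrt(30)*b/15) + C3*exp(2*sqrt(30)*b/15) - 4*b^3/9 - 3*b^2/4 - 28*b/5


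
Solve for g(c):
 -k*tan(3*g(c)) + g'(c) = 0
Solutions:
 g(c) = -asin(C1*exp(3*c*k))/3 + pi/3
 g(c) = asin(C1*exp(3*c*k))/3


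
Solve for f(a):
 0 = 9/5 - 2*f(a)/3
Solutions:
 f(a) = 27/10


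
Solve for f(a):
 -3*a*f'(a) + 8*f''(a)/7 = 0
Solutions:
 f(a) = C1 + C2*erfi(sqrt(21)*a/4)


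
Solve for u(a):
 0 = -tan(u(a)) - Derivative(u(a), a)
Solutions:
 u(a) = pi - asin(C1*exp(-a))
 u(a) = asin(C1*exp(-a))


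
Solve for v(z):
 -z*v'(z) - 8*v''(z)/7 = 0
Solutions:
 v(z) = C1 + C2*erf(sqrt(7)*z/4)


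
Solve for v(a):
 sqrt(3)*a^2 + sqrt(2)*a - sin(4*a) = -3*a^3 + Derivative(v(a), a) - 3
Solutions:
 v(a) = C1 + 3*a^4/4 + sqrt(3)*a^3/3 + sqrt(2)*a^2/2 + 3*a + cos(4*a)/4


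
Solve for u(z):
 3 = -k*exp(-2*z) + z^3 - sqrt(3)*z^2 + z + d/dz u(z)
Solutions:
 u(z) = C1 - k*exp(-2*z)/2 - z^4/4 + sqrt(3)*z^3/3 - z^2/2 + 3*z


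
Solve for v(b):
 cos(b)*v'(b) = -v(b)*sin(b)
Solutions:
 v(b) = C1*cos(b)


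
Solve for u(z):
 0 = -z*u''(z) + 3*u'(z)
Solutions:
 u(z) = C1 + C2*z^4


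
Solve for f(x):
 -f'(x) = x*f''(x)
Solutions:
 f(x) = C1 + C2*log(x)


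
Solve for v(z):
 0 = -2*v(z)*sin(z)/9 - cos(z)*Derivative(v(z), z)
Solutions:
 v(z) = C1*cos(z)^(2/9)


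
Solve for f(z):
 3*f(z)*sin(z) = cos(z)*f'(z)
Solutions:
 f(z) = C1/cos(z)^3


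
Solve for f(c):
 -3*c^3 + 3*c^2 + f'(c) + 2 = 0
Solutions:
 f(c) = C1 + 3*c^4/4 - c^3 - 2*c


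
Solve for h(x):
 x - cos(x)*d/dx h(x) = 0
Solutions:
 h(x) = C1 + Integral(x/cos(x), x)


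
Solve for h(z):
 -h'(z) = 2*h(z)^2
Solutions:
 h(z) = 1/(C1 + 2*z)


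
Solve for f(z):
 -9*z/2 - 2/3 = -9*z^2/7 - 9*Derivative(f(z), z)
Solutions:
 f(z) = C1 - z^3/21 + z^2/4 + 2*z/27


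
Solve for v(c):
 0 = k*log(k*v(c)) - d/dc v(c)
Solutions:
 li(k*v(c))/k = C1 + c*k


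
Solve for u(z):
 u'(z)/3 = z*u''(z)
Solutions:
 u(z) = C1 + C2*z^(4/3)


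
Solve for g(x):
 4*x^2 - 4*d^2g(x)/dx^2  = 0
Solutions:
 g(x) = C1 + C2*x + x^4/12


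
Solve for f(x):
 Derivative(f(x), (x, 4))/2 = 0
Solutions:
 f(x) = C1 + C2*x + C3*x^2 + C4*x^3


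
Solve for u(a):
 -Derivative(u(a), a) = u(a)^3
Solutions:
 u(a) = -sqrt(2)*sqrt(-1/(C1 - a))/2
 u(a) = sqrt(2)*sqrt(-1/(C1 - a))/2


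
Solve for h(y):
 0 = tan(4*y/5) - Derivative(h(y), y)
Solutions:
 h(y) = C1 - 5*log(cos(4*y/5))/4


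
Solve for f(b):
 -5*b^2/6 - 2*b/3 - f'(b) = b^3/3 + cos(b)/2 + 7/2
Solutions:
 f(b) = C1 - b^4/12 - 5*b^3/18 - b^2/3 - 7*b/2 - sin(b)/2


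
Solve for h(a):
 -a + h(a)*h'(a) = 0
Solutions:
 h(a) = -sqrt(C1 + a^2)
 h(a) = sqrt(C1 + a^2)


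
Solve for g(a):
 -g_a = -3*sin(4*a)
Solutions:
 g(a) = C1 - 3*cos(4*a)/4


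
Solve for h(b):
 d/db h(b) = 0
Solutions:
 h(b) = C1


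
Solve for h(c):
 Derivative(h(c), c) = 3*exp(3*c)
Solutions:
 h(c) = C1 + exp(3*c)


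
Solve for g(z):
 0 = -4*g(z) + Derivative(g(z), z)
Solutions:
 g(z) = C1*exp(4*z)


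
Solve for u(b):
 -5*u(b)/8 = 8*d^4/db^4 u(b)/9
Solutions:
 u(b) = (C1*sin(sqrt(3)*5^(1/4)*b/4) + C2*cos(sqrt(3)*5^(1/4)*b/4))*exp(-sqrt(3)*5^(1/4)*b/4) + (C3*sin(sqrt(3)*5^(1/4)*b/4) + C4*cos(sqrt(3)*5^(1/4)*b/4))*exp(sqrt(3)*5^(1/4)*b/4)


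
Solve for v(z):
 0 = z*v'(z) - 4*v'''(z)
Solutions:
 v(z) = C1 + Integral(C2*airyai(2^(1/3)*z/2) + C3*airybi(2^(1/3)*z/2), z)


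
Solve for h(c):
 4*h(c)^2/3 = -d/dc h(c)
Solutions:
 h(c) = 3/(C1 + 4*c)


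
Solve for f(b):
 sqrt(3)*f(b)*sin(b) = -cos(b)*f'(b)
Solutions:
 f(b) = C1*cos(b)^(sqrt(3))


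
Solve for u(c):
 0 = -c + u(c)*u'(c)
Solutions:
 u(c) = -sqrt(C1 + c^2)
 u(c) = sqrt(C1 + c^2)


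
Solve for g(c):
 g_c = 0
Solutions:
 g(c) = C1


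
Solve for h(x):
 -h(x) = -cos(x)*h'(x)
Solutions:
 h(x) = C1*sqrt(sin(x) + 1)/sqrt(sin(x) - 1)


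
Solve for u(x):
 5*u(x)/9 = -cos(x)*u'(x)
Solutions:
 u(x) = C1*(sin(x) - 1)^(5/18)/(sin(x) + 1)^(5/18)


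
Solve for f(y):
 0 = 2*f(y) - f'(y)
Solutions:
 f(y) = C1*exp(2*y)


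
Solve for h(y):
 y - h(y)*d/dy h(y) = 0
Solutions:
 h(y) = -sqrt(C1 + y^2)
 h(y) = sqrt(C1 + y^2)


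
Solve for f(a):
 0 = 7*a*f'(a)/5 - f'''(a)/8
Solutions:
 f(a) = C1 + Integral(C2*airyai(2*5^(2/3)*7^(1/3)*a/5) + C3*airybi(2*5^(2/3)*7^(1/3)*a/5), a)


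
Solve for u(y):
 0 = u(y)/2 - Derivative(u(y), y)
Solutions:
 u(y) = C1*exp(y/2)


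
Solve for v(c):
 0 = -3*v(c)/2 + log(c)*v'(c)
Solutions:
 v(c) = C1*exp(3*li(c)/2)


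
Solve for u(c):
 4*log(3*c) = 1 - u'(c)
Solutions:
 u(c) = C1 - 4*c*log(c) - c*log(81) + 5*c


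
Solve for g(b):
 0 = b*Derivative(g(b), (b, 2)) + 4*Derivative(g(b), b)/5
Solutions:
 g(b) = C1 + C2*b^(1/5)


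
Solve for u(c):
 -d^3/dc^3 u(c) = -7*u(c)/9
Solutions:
 u(c) = C3*exp(21^(1/3)*c/3) + (C1*sin(3^(5/6)*7^(1/3)*c/6) + C2*cos(3^(5/6)*7^(1/3)*c/6))*exp(-21^(1/3)*c/6)


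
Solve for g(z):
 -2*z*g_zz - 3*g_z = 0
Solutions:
 g(z) = C1 + C2/sqrt(z)


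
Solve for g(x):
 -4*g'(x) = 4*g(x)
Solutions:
 g(x) = C1*exp(-x)


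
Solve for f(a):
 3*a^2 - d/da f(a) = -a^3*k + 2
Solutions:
 f(a) = C1 + a^4*k/4 + a^3 - 2*a


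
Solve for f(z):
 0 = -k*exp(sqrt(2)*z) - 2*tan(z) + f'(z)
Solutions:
 f(z) = C1 + sqrt(2)*k*exp(sqrt(2)*z)/2 - 2*log(cos(z))


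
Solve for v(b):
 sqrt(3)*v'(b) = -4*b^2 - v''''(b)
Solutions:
 v(b) = C1 + C4*exp(-3^(1/6)*b) - 4*sqrt(3)*b^3/9 + (C2*sin(3^(2/3)*b/2) + C3*cos(3^(2/3)*b/2))*exp(3^(1/6)*b/2)


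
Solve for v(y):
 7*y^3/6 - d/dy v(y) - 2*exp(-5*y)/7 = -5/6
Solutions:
 v(y) = C1 + 7*y^4/24 + 5*y/6 + 2*exp(-5*y)/35


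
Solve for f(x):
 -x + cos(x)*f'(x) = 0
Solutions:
 f(x) = C1 + Integral(x/cos(x), x)


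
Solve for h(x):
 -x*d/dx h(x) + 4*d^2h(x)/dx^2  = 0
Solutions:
 h(x) = C1 + C2*erfi(sqrt(2)*x/4)


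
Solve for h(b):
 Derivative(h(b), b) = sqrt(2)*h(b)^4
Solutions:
 h(b) = (-1/(C1 + 3*sqrt(2)*b))^(1/3)
 h(b) = (-1/(C1 + sqrt(2)*b))^(1/3)*(-3^(2/3) - 3*3^(1/6)*I)/6
 h(b) = (-1/(C1 + sqrt(2)*b))^(1/3)*(-3^(2/3) + 3*3^(1/6)*I)/6


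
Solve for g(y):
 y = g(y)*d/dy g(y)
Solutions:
 g(y) = -sqrt(C1 + y^2)
 g(y) = sqrt(C1 + y^2)


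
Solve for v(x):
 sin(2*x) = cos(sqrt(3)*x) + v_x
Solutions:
 v(x) = C1 - sqrt(3)*sin(sqrt(3)*x)/3 - cos(2*x)/2


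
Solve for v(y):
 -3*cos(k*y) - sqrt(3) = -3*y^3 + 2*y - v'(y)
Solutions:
 v(y) = C1 - 3*y^4/4 + y^2 + sqrt(3)*y + 3*sin(k*y)/k


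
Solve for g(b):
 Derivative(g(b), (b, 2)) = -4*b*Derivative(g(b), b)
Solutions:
 g(b) = C1 + C2*erf(sqrt(2)*b)


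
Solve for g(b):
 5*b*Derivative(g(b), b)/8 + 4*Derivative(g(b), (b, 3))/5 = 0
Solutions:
 g(b) = C1 + Integral(C2*airyai(-2^(1/3)*5^(2/3)*b/4) + C3*airybi(-2^(1/3)*5^(2/3)*b/4), b)


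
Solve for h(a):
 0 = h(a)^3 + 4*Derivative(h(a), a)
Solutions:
 h(a) = -sqrt(2)*sqrt(-1/(C1 - a))
 h(a) = sqrt(2)*sqrt(-1/(C1 - a))


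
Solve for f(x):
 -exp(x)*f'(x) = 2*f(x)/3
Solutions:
 f(x) = C1*exp(2*exp(-x)/3)


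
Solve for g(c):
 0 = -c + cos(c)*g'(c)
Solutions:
 g(c) = C1 + Integral(c/cos(c), c)


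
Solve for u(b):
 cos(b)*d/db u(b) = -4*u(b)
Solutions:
 u(b) = C1*(sin(b)^2 - 2*sin(b) + 1)/(sin(b)^2 + 2*sin(b) + 1)


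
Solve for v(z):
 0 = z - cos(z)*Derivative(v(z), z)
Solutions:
 v(z) = C1 + Integral(z/cos(z), z)


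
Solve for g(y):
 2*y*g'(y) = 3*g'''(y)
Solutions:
 g(y) = C1 + Integral(C2*airyai(2^(1/3)*3^(2/3)*y/3) + C3*airybi(2^(1/3)*3^(2/3)*y/3), y)


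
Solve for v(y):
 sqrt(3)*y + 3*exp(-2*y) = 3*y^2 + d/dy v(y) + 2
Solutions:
 v(y) = C1 - y^3 + sqrt(3)*y^2/2 - 2*y - 3*exp(-2*y)/2


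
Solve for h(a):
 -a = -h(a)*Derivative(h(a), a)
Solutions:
 h(a) = -sqrt(C1 + a^2)
 h(a) = sqrt(C1 + a^2)


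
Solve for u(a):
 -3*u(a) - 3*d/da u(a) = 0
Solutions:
 u(a) = C1*exp(-a)


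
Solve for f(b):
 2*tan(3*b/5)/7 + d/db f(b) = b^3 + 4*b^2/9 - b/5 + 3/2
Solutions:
 f(b) = C1 + b^4/4 + 4*b^3/27 - b^2/10 + 3*b/2 + 10*log(cos(3*b/5))/21


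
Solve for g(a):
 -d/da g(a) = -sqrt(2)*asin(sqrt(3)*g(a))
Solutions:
 Integral(1/asin(sqrt(3)*_y), (_y, g(a))) = C1 + sqrt(2)*a


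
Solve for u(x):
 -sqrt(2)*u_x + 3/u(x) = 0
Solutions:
 u(x) = -sqrt(C1 + 3*sqrt(2)*x)
 u(x) = sqrt(C1 + 3*sqrt(2)*x)


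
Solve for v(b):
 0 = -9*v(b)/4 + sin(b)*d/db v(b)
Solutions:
 v(b) = C1*(cos(b) - 1)^(9/8)/(cos(b) + 1)^(9/8)


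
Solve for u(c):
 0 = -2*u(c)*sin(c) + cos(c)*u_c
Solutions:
 u(c) = C1/cos(c)^2


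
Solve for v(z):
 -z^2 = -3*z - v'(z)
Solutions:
 v(z) = C1 + z^3/3 - 3*z^2/2


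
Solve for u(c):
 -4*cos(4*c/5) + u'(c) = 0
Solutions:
 u(c) = C1 + 5*sin(4*c/5)


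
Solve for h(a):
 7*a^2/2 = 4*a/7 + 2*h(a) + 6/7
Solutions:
 h(a) = 7*a^2/4 - 2*a/7 - 3/7


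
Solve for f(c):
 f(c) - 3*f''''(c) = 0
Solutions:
 f(c) = C1*exp(-3^(3/4)*c/3) + C2*exp(3^(3/4)*c/3) + C3*sin(3^(3/4)*c/3) + C4*cos(3^(3/4)*c/3)


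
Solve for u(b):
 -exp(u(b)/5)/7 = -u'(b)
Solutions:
 u(b) = 5*log(-1/(C1 + b)) + 5*log(35)


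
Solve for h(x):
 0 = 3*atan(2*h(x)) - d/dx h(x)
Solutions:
 Integral(1/atan(2*_y), (_y, h(x))) = C1 + 3*x


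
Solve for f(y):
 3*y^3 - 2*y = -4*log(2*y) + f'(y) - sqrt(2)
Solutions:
 f(y) = C1 + 3*y^4/4 - y^2 + 4*y*log(y) - 4*y + sqrt(2)*y + y*log(16)


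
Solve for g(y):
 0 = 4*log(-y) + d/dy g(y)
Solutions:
 g(y) = C1 - 4*y*log(-y) + 4*y


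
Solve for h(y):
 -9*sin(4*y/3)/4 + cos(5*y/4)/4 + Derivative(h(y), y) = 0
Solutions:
 h(y) = C1 - sin(5*y/4)/5 - 27*cos(4*y/3)/16


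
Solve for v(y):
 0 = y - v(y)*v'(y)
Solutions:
 v(y) = -sqrt(C1 + y^2)
 v(y) = sqrt(C1 + y^2)


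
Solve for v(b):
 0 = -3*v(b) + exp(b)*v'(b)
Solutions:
 v(b) = C1*exp(-3*exp(-b))


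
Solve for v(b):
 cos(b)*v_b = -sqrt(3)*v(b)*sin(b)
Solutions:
 v(b) = C1*cos(b)^(sqrt(3))


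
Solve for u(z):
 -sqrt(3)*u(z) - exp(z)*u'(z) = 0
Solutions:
 u(z) = C1*exp(sqrt(3)*exp(-z))


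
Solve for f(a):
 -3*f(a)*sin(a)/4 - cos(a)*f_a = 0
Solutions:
 f(a) = C1*cos(a)^(3/4)


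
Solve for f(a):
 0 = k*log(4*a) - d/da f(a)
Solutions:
 f(a) = C1 + a*k*log(a) - a*k + a*k*log(4)


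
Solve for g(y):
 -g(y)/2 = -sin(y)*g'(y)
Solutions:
 g(y) = C1*(cos(y) - 1)^(1/4)/(cos(y) + 1)^(1/4)


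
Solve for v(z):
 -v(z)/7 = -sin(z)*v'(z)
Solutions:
 v(z) = C1*(cos(z) - 1)^(1/14)/(cos(z) + 1)^(1/14)


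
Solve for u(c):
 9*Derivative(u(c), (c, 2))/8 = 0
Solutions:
 u(c) = C1 + C2*c


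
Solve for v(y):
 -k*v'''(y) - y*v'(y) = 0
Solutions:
 v(y) = C1 + Integral(C2*airyai(y*(-1/k)^(1/3)) + C3*airybi(y*(-1/k)^(1/3)), y)


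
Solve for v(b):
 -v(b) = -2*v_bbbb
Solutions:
 v(b) = C1*exp(-2^(3/4)*b/2) + C2*exp(2^(3/4)*b/2) + C3*sin(2^(3/4)*b/2) + C4*cos(2^(3/4)*b/2)


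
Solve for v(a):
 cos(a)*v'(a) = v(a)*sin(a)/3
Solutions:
 v(a) = C1/cos(a)^(1/3)


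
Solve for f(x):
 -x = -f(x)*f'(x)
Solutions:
 f(x) = -sqrt(C1 + x^2)
 f(x) = sqrt(C1 + x^2)


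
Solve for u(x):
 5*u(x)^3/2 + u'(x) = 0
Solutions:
 u(x) = -sqrt(-1/(C1 - 5*x))
 u(x) = sqrt(-1/(C1 - 5*x))


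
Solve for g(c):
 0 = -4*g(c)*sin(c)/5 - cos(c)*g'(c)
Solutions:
 g(c) = C1*cos(c)^(4/5)


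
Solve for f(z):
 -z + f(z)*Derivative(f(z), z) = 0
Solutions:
 f(z) = -sqrt(C1 + z^2)
 f(z) = sqrt(C1 + z^2)


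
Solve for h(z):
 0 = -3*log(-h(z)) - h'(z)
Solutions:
 -li(-h(z)) = C1 - 3*z


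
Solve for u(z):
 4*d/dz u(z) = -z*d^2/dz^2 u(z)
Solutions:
 u(z) = C1 + C2/z^3


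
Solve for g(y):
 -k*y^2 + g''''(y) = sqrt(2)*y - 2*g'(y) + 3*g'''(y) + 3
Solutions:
 g(y) = C1 + k*y^3/6 + 3*k*y/2 + sqrt(2)*y^2/4 + 3*y/2 + (C2 + C3*exp(-sqrt(3)*y) + C4*exp(sqrt(3)*y))*exp(y)


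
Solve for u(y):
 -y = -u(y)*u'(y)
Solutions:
 u(y) = -sqrt(C1 + y^2)
 u(y) = sqrt(C1 + y^2)


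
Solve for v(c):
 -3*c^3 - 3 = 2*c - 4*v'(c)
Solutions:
 v(c) = C1 + 3*c^4/16 + c^2/4 + 3*c/4


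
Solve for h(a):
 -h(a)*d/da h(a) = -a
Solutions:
 h(a) = -sqrt(C1 + a^2)
 h(a) = sqrt(C1 + a^2)


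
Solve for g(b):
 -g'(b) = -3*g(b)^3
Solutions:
 g(b) = -sqrt(2)*sqrt(-1/(C1 + 3*b))/2
 g(b) = sqrt(2)*sqrt(-1/(C1 + 3*b))/2


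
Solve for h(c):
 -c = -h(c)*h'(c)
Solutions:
 h(c) = -sqrt(C1 + c^2)
 h(c) = sqrt(C1 + c^2)


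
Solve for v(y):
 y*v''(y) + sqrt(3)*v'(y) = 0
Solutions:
 v(y) = C1 + C2*y^(1 - sqrt(3))


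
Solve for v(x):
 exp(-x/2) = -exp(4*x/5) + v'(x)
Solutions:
 v(x) = C1 + 5*exp(4*x/5)/4 - 2*exp(-x/2)


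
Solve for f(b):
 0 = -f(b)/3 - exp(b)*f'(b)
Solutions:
 f(b) = C1*exp(exp(-b)/3)


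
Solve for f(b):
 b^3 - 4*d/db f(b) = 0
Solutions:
 f(b) = C1 + b^4/16


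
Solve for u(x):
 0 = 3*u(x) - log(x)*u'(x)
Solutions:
 u(x) = C1*exp(3*li(x))


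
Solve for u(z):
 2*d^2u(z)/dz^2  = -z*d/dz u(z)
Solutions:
 u(z) = C1 + C2*erf(z/2)


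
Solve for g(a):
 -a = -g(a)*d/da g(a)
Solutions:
 g(a) = -sqrt(C1 + a^2)
 g(a) = sqrt(C1 + a^2)


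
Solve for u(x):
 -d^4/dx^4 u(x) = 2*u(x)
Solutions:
 u(x) = (C1*sin(2^(3/4)*x/2) + C2*cos(2^(3/4)*x/2))*exp(-2^(3/4)*x/2) + (C3*sin(2^(3/4)*x/2) + C4*cos(2^(3/4)*x/2))*exp(2^(3/4)*x/2)


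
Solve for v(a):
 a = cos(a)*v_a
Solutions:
 v(a) = C1 + Integral(a/cos(a), a)


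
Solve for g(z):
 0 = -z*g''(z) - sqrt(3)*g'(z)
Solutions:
 g(z) = C1 + C2*z^(1 - sqrt(3))


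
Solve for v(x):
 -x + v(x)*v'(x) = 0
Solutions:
 v(x) = -sqrt(C1 + x^2)
 v(x) = sqrt(C1 + x^2)


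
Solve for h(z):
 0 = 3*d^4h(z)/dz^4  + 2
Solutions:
 h(z) = C1 + C2*z + C3*z^2 + C4*z^3 - z^4/36


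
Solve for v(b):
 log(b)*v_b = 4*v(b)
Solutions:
 v(b) = C1*exp(4*li(b))


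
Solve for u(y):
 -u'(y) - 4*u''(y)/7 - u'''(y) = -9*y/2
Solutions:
 u(y) = C1 + 9*y^2/4 - 18*y/7 + (C2*sin(3*sqrt(5)*y/7) + C3*cos(3*sqrt(5)*y/7))*exp(-2*y/7)


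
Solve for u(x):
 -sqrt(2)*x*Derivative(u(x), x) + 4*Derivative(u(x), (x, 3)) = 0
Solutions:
 u(x) = C1 + Integral(C2*airyai(sqrt(2)*x/2) + C3*airybi(sqrt(2)*x/2), x)


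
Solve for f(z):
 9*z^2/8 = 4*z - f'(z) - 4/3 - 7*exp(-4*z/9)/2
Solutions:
 f(z) = C1 - 3*z^3/8 + 2*z^2 - 4*z/3 + 63*exp(-4*z/9)/8


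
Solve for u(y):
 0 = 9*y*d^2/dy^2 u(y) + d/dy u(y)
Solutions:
 u(y) = C1 + C2*y^(8/9)


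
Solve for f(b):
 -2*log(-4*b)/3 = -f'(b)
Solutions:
 f(b) = C1 + 2*b*log(-b)/3 + 2*b*(-1 + 2*log(2))/3


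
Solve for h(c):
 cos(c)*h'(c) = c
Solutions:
 h(c) = C1 + Integral(c/cos(c), c)


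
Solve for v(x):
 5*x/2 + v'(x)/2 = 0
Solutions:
 v(x) = C1 - 5*x^2/2


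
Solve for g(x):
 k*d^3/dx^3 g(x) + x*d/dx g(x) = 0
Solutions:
 g(x) = C1 + Integral(C2*airyai(x*(-1/k)^(1/3)) + C3*airybi(x*(-1/k)^(1/3)), x)


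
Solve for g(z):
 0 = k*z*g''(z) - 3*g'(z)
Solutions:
 g(z) = C1 + z^(((re(k) + 3)*re(k) + im(k)^2)/(re(k)^2 + im(k)^2))*(C2*sin(3*log(z)*Abs(im(k))/(re(k)^2 + im(k)^2)) + C3*cos(3*log(z)*im(k)/(re(k)^2 + im(k)^2)))


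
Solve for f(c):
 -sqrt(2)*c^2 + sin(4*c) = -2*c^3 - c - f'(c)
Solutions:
 f(c) = C1 - c^4/2 + sqrt(2)*c^3/3 - c^2/2 + cos(4*c)/4


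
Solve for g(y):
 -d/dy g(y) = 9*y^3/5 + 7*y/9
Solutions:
 g(y) = C1 - 9*y^4/20 - 7*y^2/18


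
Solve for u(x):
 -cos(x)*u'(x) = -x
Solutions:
 u(x) = C1 + Integral(x/cos(x), x)


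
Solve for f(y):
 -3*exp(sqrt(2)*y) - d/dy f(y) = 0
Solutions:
 f(y) = C1 - 3*sqrt(2)*exp(sqrt(2)*y)/2


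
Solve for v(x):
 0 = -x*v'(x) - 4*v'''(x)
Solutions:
 v(x) = C1 + Integral(C2*airyai(-2^(1/3)*x/2) + C3*airybi(-2^(1/3)*x/2), x)


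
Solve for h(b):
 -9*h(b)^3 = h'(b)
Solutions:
 h(b) = -sqrt(2)*sqrt(-1/(C1 - 9*b))/2
 h(b) = sqrt(2)*sqrt(-1/(C1 - 9*b))/2


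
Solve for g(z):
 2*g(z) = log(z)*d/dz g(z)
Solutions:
 g(z) = C1*exp(2*li(z))


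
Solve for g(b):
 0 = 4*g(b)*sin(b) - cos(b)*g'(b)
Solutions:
 g(b) = C1/cos(b)^4


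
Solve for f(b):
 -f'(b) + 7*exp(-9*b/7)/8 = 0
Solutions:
 f(b) = C1 - 49*exp(-9*b/7)/72


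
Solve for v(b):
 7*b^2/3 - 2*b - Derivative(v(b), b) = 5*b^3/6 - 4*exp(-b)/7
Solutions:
 v(b) = C1 - 5*b^4/24 + 7*b^3/9 - b^2 - 4*exp(-b)/7


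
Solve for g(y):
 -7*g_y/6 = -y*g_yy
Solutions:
 g(y) = C1 + C2*y^(13/6)


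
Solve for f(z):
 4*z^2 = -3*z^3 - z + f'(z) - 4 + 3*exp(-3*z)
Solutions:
 f(z) = C1 + 3*z^4/4 + 4*z^3/3 + z^2/2 + 4*z + exp(-3*z)


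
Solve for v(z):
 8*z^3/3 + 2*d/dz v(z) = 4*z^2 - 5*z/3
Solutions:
 v(z) = C1 - z^4/3 + 2*z^3/3 - 5*z^2/12


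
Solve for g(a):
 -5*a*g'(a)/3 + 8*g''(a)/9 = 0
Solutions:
 g(a) = C1 + C2*erfi(sqrt(15)*a/4)


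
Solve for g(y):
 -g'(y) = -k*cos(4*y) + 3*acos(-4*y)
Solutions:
 g(y) = C1 + k*sin(4*y)/4 - 3*y*acos(-4*y) - 3*sqrt(1 - 16*y^2)/4
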